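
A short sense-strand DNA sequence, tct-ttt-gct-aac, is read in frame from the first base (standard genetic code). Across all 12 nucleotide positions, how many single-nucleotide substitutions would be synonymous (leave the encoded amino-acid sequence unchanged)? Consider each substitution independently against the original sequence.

8

Codon 1 (TCT, Ser): 3 synonymous substitutions.
Codon 2 (TTT, Phe): 1 synonymous substitution.
Codon 3 (GCT, Ala): 3 synonymous substitutions.
Codon 4 (AAC, Asn): 1 synonymous substitution.
Total: 3 + 1 + 3 + 1 = 8.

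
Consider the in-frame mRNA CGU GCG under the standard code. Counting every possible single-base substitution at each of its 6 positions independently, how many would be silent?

6

Codon 1 (CGU, Arg): 3 synonymous substitutions.
Codon 2 (GCG, Ala): 3 synonymous substitutions.
Total: 3 + 3 = 6.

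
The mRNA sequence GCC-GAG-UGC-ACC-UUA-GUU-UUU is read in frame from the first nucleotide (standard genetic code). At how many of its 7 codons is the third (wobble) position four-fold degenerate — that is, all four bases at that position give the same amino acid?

Codon 1 GCC (Ala): third position 4-fold.
Codon 2 GAG (Glu): third position 2-fold.
Codon 3 UGC (Cys): third position 2-fold.
Codon 4 ACC (Thr): third position 4-fold.
Codon 5 UUA (Leu): third position 2-fold.
Codon 6 GUU (Val): third position 4-fold.
Codon 7 UUU (Phe): third position 2-fold.
Four-fold degenerate third positions: 3.

3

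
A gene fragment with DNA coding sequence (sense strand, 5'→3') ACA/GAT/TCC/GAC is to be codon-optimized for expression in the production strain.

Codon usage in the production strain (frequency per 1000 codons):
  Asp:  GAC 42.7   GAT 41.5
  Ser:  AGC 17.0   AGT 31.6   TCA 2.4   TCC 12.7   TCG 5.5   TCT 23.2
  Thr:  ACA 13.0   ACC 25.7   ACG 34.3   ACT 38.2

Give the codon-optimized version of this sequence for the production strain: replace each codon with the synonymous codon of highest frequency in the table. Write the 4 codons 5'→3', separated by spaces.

Codon 1 (Thr): best is ACT at 38.2.
Codon 2 (Asp): best is GAC at 42.7.
Codon 3 (Ser): best is AGT at 31.6.
Codon 4 (Asp): best is GAC at 42.7.

ACT GAC AGT GAC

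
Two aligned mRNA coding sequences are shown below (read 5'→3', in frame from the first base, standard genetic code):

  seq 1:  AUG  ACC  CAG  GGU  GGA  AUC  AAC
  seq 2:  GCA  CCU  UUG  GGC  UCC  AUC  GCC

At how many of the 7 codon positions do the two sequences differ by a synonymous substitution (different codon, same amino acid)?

Codon 1: AUG Met / GCA Ala — nonsynonymous.
Codon 2: ACC Thr / CCU Pro — nonsynonymous.
Codon 3: CAG Gln / UUG Leu — nonsynonymous.
Codon 4: GGU Gly / GGC Gly — synonymous.
Codon 5: GGA Gly / UCC Ser — nonsynonymous.
Codon 6: AUC Ile / AUC Ile — identical.
Codon 7: AAC Asn / GCC Ala — nonsynonymous.
Synonymous differences: 1.

1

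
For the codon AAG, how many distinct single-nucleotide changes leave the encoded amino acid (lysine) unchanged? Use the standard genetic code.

1

Position 1: none → 0 synonymous.
Position 2: none → 0 synonymous.
Position 3: AAA → 1 synonymous.
Total: 0 + 0 + 1 = 1.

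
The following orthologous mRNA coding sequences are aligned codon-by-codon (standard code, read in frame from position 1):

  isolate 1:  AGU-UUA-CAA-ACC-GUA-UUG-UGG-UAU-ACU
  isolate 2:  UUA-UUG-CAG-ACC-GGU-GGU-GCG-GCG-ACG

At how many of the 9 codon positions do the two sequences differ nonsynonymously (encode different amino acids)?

5

Codon 1: AGU Ser / UUA Leu — nonsynonymous.
Codon 2: UUA Leu / UUG Leu — synonymous.
Codon 3: CAA Gln / CAG Gln — synonymous.
Codon 4: ACC Thr / ACC Thr — identical.
Codon 5: GUA Val / GGU Gly — nonsynonymous.
Codon 6: UUG Leu / GGU Gly — nonsynonymous.
Codon 7: UGG Trp / GCG Ala — nonsynonymous.
Codon 8: UAU Tyr / GCG Ala — nonsynonymous.
Codon 9: ACU Thr / ACG Thr — synonymous.
Nonsynonymous differences: 5.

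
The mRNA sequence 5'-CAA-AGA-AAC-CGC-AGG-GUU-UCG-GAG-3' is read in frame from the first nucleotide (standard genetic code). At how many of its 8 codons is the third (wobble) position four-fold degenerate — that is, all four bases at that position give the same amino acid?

3

Codon 1 CAA (Gln): third position 2-fold.
Codon 2 AGA (Arg): third position 2-fold.
Codon 3 AAC (Asn): third position 2-fold.
Codon 4 CGC (Arg): third position 4-fold.
Codon 5 AGG (Arg): third position 2-fold.
Codon 6 GUU (Val): third position 4-fold.
Codon 7 UCG (Ser): third position 4-fold.
Codon 8 GAG (Glu): third position 2-fold.
Four-fold degenerate third positions: 3.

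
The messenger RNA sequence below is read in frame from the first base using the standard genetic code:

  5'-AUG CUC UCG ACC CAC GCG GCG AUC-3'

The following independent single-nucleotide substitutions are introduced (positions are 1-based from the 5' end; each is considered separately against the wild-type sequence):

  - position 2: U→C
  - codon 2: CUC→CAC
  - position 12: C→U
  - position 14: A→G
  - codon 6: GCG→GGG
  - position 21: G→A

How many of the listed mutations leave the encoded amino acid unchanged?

Codon 1: AUG (Met) → ACG (Thr) — missense.
Codon 2: CUC (Leu) → CAC (His) — missense.
Codon 4: ACC (Thr) → ACU (Thr) — synonymous.
Codon 5: CAC (His) → CGC (Arg) — missense.
Codon 6: GCG (Ala) → GGG (Gly) — missense.
Codon 7: GCG (Ala) → GCA (Ala) — synonymous.
Synonymous: 2 of 6.

2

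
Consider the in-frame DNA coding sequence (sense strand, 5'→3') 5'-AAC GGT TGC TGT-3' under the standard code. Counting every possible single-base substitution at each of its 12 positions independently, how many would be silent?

Codon 1 (AAC, Asn): 1 synonymous substitution.
Codon 2 (GGT, Gly): 3 synonymous substitutions.
Codon 3 (TGC, Cys): 1 synonymous substitution.
Codon 4 (TGT, Cys): 1 synonymous substitution.
Total: 1 + 3 + 1 + 1 = 6.

6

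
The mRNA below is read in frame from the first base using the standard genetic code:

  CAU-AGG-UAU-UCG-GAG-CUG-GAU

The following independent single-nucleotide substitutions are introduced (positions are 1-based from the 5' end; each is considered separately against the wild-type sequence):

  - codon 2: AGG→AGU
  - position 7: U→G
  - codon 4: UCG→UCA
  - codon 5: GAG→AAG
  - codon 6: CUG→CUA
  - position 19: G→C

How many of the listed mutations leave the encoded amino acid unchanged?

2

Codon 2: AGG (Arg) → AGU (Ser) — missense.
Codon 3: UAU (Tyr) → GAU (Asp) — missense.
Codon 4: UCG (Ser) → UCA (Ser) — synonymous.
Codon 5: GAG (Glu) → AAG (Lys) — missense.
Codon 6: CUG (Leu) → CUA (Leu) — synonymous.
Codon 7: GAU (Asp) → CAU (His) — missense.
Synonymous: 2 of 6.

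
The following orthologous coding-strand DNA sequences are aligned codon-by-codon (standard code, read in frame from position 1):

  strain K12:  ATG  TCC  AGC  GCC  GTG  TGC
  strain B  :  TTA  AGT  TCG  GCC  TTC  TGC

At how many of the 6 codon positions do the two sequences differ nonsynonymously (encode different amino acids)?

2

Codon 1: ATG Met / TTA Leu — nonsynonymous.
Codon 2: TCC Ser / AGT Ser — synonymous.
Codon 3: AGC Ser / TCG Ser — synonymous.
Codon 4: GCC Ala / GCC Ala — identical.
Codon 5: GTG Val / TTC Phe — nonsynonymous.
Codon 6: TGC Cys / TGC Cys — identical.
Nonsynonymous differences: 2.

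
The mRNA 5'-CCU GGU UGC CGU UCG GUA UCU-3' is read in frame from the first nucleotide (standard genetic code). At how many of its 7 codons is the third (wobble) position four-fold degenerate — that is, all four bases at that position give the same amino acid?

6

Codon 1 CCU (Pro): third position 4-fold.
Codon 2 GGU (Gly): third position 4-fold.
Codon 3 UGC (Cys): third position 2-fold.
Codon 4 CGU (Arg): third position 4-fold.
Codon 5 UCG (Ser): third position 4-fold.
Codon 6 GUA (Val): third position 4-fold.
Codon 7 UCU (Ser): third position 4-fold.
Four-fold degenerate third positions: 6.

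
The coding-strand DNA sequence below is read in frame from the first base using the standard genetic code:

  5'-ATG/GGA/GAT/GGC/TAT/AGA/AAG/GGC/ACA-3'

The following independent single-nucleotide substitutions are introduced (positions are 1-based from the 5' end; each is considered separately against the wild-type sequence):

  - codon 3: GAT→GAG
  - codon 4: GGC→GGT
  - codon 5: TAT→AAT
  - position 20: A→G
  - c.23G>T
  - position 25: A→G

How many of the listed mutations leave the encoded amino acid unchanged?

1

Codon 3: GAT (Asp) → GAG (Glu) — missense.
Codon 4: GGC (Gly) → GGT (Gly) — synonymous.
Codon 5: TAT (Tyr) → AAT (Asn) — missense.
Codon 7: AAG (Lys) → AGG (Arg) — missense.
Codon 8: GGC (Gly) → GTC (Val) — missense.
Codon 9: ACA (Thr) → GCA (Ala) — missense.
Synonymous: 1 of 6.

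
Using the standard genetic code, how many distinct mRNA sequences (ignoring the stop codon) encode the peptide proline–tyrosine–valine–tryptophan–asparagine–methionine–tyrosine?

128

Pro: 4 codons.
Tyr: 2 codons.
Val: 4 codons.
Trp: 1 codon.
Asn: 2 codons.
Met: 1 codon.
Tyr: 2 codons.
4 × 2 × 4 × 1 × 2 × 1 × 2 = 128.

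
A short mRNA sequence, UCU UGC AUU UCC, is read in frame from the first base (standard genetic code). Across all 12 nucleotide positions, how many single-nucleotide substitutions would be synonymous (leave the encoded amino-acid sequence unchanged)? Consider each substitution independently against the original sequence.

Codon 1 (UCU, Ser): 3 synonymous substitutions.
Codon 2 (UGC, Cys): 1 synonymous substitution.
Codon 3 (AUU, Ile): 2 synonymous substitutions.
Codon 4 (UCC, Ser): 3 synonymous substitutions.
Total: 3 + 1 + 2 + 3 = 9.

9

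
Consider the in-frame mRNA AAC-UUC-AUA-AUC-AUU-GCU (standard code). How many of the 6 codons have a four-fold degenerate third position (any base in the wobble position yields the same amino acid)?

1

Codon 1 AAC (Asn): third position 2-fold.
Codon 2 UUC (Phe): third position 2-fold.
Codon 3 AUA (Ile): third position 3-fold.
Codon 4 AUC (Ile): third position 3-fold.
Codon 5 AUU (Ile): third position 3-fold.
Codon 6 GCU (Ala): third position 4-fold.
Four-fold degenerate third positions: 1.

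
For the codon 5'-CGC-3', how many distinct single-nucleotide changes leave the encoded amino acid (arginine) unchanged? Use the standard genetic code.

3

Position 1: none → 0 synonymous.
Position 2: none → 0 synonymous.
Position 3: CGU, CGA, CGG → 3 synonymous.
Total: 0 + 0 + 3 = 3.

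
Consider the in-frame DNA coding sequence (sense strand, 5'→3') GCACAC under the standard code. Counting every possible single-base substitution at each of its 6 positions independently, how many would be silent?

4

Codon 1 (GCA, Ala): 3 synonymous substitutions.
Codon 2 (CAC, His): 1 synonymous substitution.
Total: 3 + 1 = 4.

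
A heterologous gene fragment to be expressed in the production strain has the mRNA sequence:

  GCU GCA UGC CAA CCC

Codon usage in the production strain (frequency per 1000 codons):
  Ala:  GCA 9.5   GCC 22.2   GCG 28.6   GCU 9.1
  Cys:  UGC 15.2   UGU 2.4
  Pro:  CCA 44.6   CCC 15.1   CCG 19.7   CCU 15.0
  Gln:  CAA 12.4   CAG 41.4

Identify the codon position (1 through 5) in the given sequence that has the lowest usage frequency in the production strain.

Codon 1 GCU (Ala): 9.1 per 1000.
Codon 2 GCA (Ala): 9.5 per 1000.
Codon 3 UGC (Cys): 15.2 per 1000.
Codon 4 CAA (Gln): 12.4 per 1000.
Codon 5 CCC (Pro): 15.1 per 1000.
Lowest frequency is 9.1 at codon 1.

1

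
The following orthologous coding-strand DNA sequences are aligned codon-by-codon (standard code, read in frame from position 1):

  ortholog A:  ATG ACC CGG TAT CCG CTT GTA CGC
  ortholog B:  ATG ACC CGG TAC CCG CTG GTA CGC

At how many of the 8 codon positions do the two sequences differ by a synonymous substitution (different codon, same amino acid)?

2

Codon 1: ATG Met / ATG Met — identical.
Codon 2: ACC Thr / ACC Thr — identical.
Codon 3: CGG Arg / CGG Arg — identical.
Codon 4: TAT Tyr / TAC Tyr — synonymous.
Codon 5: CCG Pro / CCG Pro — identical.
Codon 6: CTT Leu / CTG Leu — synonymous.
Codon 7: GTA Val / GTA Val — identical.
Codon 8: CGC Arg / CGC Arg — identical.
Synonymous differences: 2.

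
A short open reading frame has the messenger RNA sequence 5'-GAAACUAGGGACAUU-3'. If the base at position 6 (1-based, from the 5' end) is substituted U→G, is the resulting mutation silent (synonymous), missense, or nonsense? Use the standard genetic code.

Position 6 falls in codon 2: ACU → Thr.
After the substitution the codon is ACG → Thr.
Both encode Thr, so the change is synonymous.

silent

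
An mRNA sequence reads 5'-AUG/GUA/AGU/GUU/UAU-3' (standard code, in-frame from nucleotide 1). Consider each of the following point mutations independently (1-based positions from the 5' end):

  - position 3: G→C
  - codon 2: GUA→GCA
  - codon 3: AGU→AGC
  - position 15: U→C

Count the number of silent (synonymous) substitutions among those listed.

2

Codon 1: AUG (Met) → AUC (Ile) — missense.
Codon 2: GUA (Val) → GCA (Ala) — missense.
Codon 3: AGU (Ser) → AGC (Ser) — synonymous.
Codon 5: UAU (Tyr) → UAC (Tyr) — synonymous.
Synonymous: 2 of 4.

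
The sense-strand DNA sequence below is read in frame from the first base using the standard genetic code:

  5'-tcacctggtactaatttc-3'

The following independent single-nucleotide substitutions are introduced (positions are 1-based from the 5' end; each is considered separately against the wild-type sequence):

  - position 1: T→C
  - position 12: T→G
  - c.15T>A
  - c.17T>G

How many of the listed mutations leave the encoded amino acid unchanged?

1

Codon 1: TCA (Ser) → CCA (Pro) — missense.
Codon 4: ACT (Thr) → ACG (Thr) — synonymous.
Codon 5: AAT (Asn) → AAA (Lys) — missense.
Codon 6: TTC (Phe) → TGC (Cys) — missense.
Synonymous: 1 of 4.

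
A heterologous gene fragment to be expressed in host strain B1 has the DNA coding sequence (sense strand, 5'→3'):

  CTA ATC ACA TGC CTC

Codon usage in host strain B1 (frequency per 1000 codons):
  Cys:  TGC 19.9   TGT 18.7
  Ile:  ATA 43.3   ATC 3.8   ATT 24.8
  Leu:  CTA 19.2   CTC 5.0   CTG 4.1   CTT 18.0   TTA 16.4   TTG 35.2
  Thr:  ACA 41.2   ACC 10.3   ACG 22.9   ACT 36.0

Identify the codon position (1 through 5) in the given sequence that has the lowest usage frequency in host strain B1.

2

Codon 1 CTA (Leu): 19.2 per 1000.
Codon 2 ATC (Ile): 3.8 per 1000.
Codon 3 ACA (Thr): 41.2 per 1000.
Codon 4 TGC (Cys): 19.9 per 1000.
Codon 5 CTC (Leu): 5.0 per 1000.
Lowest frequency is 3.8 at codon 2.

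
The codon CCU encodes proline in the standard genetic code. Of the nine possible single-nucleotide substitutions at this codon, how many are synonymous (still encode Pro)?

Position 1: none → 0 synonymous.
Position 2: none → 0 synonymous.
Position 3: CCC, CCA, CCG → 3 synonymous.
Total: 0 + 0 + 3 = 3.

3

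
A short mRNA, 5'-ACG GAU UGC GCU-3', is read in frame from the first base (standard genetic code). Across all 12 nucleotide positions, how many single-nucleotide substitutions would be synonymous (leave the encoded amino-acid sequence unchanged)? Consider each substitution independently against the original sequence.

8

Codon 1 (ACG, Thr): 3 synonymous substitutions.
Codon 2 (GAU, Asp): 1 synonymous substitution.
Codon 3 (UGC, Cys): 1 synonymous substitution.
Codon 4 (GCU, Ala): 3 synonymous substitutions.
Total: 3 + 1 + 1 + 3 = 8.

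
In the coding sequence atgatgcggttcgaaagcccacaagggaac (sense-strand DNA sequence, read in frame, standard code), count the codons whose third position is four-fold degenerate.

Codon 1 ATG (Met): third position 1-fold.
Codon 2 ATG (Met): third position 1-fold.
Codon 3 CGG (Arg): third position 4-fold.
Codon 4 TTC (Phe): third position 2-fold.
Codon 5 GAA (Glu): third position 2-fold.
Codon 6 AGC (Ser): third position 2-fold.
Codon 7 CCA (Pro): third position 4-fold.
Codon 8 CAA (Gln): third position 2-fold.
Codon 9 GGG (Gly): third position 4-fold.
Codon 10 AAC (Asn): third position 2-fold.
Four-fold degenerate third positions: 3.

3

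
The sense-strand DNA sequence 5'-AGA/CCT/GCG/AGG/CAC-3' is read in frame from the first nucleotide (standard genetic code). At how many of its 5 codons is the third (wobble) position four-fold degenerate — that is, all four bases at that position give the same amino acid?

Codon 1 AGA (Arg): third position 2-fold.
Codon 2 CCT (Pro): third position 4-fold.
Codon 3 GCG (Ala): third position 4-fold.
Codon 4 AGG (Arg): third position 2-fold.
Codon 5 CAC (His): third position 2-fold.
Four-fold degenerate third positions: 2.

2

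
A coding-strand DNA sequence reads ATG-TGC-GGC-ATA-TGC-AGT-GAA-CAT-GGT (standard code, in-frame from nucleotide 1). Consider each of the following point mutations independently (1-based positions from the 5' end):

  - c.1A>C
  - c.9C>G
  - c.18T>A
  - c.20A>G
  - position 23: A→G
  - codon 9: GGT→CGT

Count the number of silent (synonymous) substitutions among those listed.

1

Codon 1: ATG (Met) → CTG (Leu) — missense.
Codon 3: GGC (Gly) → GGG (Gly) — synonymous.
Codon 6: AGT (Ser) → AGA (Arg) — missense.
Codon 7: GAA (Glu) → GGA (Gly) — missense.
Codon 8: CAT (His) → CGT (Arg) — missense.
Codon 9: GGT (Gly) → CGT (Arg) — missense.
Synonymous: 1 of 6.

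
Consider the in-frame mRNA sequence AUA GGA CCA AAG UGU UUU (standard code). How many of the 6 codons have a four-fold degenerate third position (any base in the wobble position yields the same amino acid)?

2

Codon 1 AUA (Ile): third position 3-fold.
Codon 2 GGA (Gly): third position 4-fold.
Codon 3 CCA (Pro): third position 4-fold.
Codon 4 AAG (Lys): third position 2-fold.
Codon 5 UGU (Cys): third position 2-fold.
Codon 6 UUU (Phe): third position 2-fold.
Four-fold degenerate third positions: 2.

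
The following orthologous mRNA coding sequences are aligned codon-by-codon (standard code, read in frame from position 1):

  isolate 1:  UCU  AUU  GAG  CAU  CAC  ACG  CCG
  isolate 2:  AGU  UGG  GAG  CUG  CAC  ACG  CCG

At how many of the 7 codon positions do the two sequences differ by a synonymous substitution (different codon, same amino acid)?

1

Codon 1: UCU Ser / AGU Ser — synonymous.
Codon 2: AUU Ile / UGG Trp — nonsynonymous.
Codon 3: GAG Glu / GAG Glu — identical.
Codon 4: CAU His / CUG Leu — nonsynonymous.
Codon 5: CAC His / CAC His — identical.
Codon 6: ACG Thr / ACG Thr — identical.
Codon 7: CCG Pro / CCG Pro — identical.
Synonymous differences: 1.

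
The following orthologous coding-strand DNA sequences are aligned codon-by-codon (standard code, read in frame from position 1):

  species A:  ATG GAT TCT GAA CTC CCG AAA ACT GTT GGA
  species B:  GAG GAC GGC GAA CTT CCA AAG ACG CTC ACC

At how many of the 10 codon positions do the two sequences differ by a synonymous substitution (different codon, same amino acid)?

Codon 1: ATG Met / GAG Glu — nonsynonymous.
Codon 2: GAT Asp / GAC Asp — synonymous.
Codon 3: TCT Ser / GGC Gly — nonsynonymous.
Codon 4: GAA Glu / GAA Glu — identical.
Codon 5: CTC Leu / CTT Leu — synonymous.
Codon 6: CCG Pro / CCA Pro — synonymous.
Codon 7: AAA Lys / AAG Lys — synonymous.
Codon 8: ACT Thr / ACG Thr — synonymous.
Codon 9: GTT Val / CTC Leu — nonsynonymous.
Codon 10: GGA Gly / ACC Thr — nonsynonymous.
Synonymous differences: 5.

5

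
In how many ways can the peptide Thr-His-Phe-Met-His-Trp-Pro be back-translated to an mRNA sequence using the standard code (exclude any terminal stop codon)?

Thr: 4 codons.
His: 2 codons.
Phe: 2 codons.
Met: 1 codon.
His: 2 codons.
Trp: 1 codon.
Pro: 4 codons.
4 × 2 × 2 × 1 × 2 × 1 × 4 = 128.

128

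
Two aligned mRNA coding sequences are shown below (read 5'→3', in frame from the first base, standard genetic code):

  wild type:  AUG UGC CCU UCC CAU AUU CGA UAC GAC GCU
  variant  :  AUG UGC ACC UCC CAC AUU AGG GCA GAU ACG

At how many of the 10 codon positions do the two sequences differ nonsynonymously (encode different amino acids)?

3

Codon 1: AUG Met / AUG Met — identical.
Codon 2: UGC Cys / UGC Cys — identical.
Codon 3: CCU Pro / ACC Thr — nonsynonymous.
Codon 4: UCC Ser / UCC Ser — identical.
Codon 5: CAU His / CAC His — synonymous.
Codon 6: AUU Ile / AUU Ile — identical.
Codon 7: CGA Arg / AGG Arg — synonymous.
Codon 8: UAC Tyr / GCA Ala — nonsynonymous.
Codon 9: GAC Asp / GAU Asp — synonymous.
Codon 10: GCU Ala / ACG Thr — nonsynonymous.
Nonsynonymous differences: 3.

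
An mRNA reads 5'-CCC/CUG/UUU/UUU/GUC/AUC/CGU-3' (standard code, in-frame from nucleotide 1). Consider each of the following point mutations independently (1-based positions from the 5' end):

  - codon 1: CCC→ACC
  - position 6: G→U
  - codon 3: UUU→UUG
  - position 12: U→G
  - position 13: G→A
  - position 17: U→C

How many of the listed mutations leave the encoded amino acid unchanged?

1

Codon 1: CCC (Pro) → ACC (Thr) — missense.
Codon 2: CUG (Leu) → CUU (Leu) — synonymous.
Codon 3: UUU (Phe) → UUG (Leu) — missense.
Codon 4: UUU (Phe) → UUG (Leu) — missense.
Codon 5: GUC (Val) → AUC (Ile) — missense.
Codon 6: AUC (Ile) → ACC (Thr) — missense.
Synonymous: 1 of 6.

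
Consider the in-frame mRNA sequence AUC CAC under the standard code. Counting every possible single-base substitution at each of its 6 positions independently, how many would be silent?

Codon 1 (AUC, Ile): 2 synonymous substitutions.
Codon 2 (CAC, His): 1 synonymous substitution.
Total: 2 + 1 = 3.

3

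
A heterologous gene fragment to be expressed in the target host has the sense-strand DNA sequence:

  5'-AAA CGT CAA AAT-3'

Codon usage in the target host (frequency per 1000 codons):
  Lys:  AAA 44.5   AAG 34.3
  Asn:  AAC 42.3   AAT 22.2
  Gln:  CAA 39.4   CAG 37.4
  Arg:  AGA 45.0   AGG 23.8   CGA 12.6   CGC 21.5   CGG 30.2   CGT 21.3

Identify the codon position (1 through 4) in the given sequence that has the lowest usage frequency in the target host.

2

Codon 1 AAA (Lys): 44.5 per 1000.
Codon 2 CGT (Arg): 21.3 per 1000.
Codon 3 CAA (Gln): 39.4 per 1000.
Codon 4 AAT (Asn): 22.2 per 1000.
Lowest frequency is 21.3 at codon 2.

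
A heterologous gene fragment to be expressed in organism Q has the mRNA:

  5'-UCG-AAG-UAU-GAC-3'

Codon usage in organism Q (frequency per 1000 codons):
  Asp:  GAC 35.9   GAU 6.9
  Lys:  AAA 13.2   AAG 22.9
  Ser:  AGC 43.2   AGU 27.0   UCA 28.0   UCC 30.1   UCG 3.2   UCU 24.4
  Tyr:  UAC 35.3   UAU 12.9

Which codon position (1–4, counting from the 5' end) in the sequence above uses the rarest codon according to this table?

1

Codon 1 UCG (Ser): 3.2 per 1000.
Codon 2 AAG (Lys): 22.9 per 1000.
Codon 3 UAU (Tyr): 12.9 per 1000.
Codon 4 GAC (Asp): 35.9 per 1000.
Lowest frequency is 3.2 at codon 1.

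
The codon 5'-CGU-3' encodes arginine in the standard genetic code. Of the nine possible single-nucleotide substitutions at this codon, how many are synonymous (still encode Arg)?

3

Position 1: none → 0 synonymous.
Position 2: none → 0 synonymous.
Position 3: CGC, CGA, CGG → 3 synonymous.
Total: 0 + 0 + 3 = 3.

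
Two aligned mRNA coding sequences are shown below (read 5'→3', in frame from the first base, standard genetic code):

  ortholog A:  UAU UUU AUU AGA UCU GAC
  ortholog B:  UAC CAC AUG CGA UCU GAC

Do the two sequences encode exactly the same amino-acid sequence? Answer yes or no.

no

Codon 1: UAU Tyr / UAC Tyr — synonymous.
Codon 2: UUU Phe / CAC His — nonsynonymous.
Codon 3: AUU Ile / AUG Met — nonsynonymous.
Codon 4: AGA Arg / CGA Arg — synonymous.
Codon 5: UCU Ser / UCU Ser — identical.
Codon 6: GAC Asp / GAC Asp — identical.
Nonsynonymous differences: 2 → different protein.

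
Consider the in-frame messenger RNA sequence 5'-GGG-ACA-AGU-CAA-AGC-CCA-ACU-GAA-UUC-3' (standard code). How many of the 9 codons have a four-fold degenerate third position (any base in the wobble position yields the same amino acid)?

Codon 1 GGG (Gly): third position 4-fold.
Codon 2 ACA (Thr): third position 4-fold.
Codon 3 AGU (Ser): third position 2-fold.
Codon 4 CAA (Gln): third position 2-fold.
Codon 5 AGC (Ser): third position 2-fold.
Codon 6 CCA (Pro): third position 4-fold.
Codon 7 ACU (Thr): third position 4-fold.
Codon 8 GAA (Glu): third position 2-fold.
Codon 9 UUC (Phe): third position 2-fold.
Four-fold degenerate third positions: 4.

4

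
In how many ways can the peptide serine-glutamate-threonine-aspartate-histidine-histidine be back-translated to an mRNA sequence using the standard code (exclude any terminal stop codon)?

Ser: 6 codons.
Glu: 2 codons.
Thr: 4 codons.
Asp: 2 codons.
His: 2 codons.
His: 2 codons.
6 × 2 × 4 × 2 × 2 × 2 = 384.

384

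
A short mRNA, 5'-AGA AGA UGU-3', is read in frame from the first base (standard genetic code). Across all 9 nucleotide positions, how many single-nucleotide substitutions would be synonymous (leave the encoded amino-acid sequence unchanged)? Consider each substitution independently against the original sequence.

Codon 1 (AGA, Arg): 2 synonymous substitutions.
Codon 2 (AGA, Arg): 2 synonymous substitutions.
Codon 3 (UGU, Cys): 1 synonymous substitution.
Total: 2 + 2 + 1 = 5.

5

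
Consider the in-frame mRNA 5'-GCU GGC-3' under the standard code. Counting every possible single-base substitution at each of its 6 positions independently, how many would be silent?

6

Codon 1 (GCU, Ala): 3 synonymous substitutions.
Codon 2 (GGC, Gly): 3 synonymous substitutions.
Total: 3 + 3 = 6.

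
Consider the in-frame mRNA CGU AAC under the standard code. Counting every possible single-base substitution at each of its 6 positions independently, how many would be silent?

4

Codon 1 (CGU, Arg): 3 synonymous substitutions.
Codon 2 (AAC, Asn): 1 synonymous substitution.
Total: 3 + 1 = 4.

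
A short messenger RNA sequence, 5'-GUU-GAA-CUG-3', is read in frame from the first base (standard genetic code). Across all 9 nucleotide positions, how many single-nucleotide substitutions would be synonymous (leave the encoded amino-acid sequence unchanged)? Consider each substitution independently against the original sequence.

Codon 1 (GUU, Val): 3 synonymous substitutions.
Codon 2 (GAA, Glu): 1 synonymous substitution.
Codon 3 (CUG, Leu): 4 synonymous substitutions.
Total: 3 + 1 + 4 = 8.

8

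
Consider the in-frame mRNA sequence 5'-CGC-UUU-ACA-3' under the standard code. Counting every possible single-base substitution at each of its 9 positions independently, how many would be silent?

7

Codon 1 (CGC, Arg): 3 synonymous substitutions.
Codon 2 (UUU, Phe): 1 synonymous substitution.
Codon 3 (ACA, Thr): 3 synonymous substitutions.
Total: 3 + 1 + 3 = 7.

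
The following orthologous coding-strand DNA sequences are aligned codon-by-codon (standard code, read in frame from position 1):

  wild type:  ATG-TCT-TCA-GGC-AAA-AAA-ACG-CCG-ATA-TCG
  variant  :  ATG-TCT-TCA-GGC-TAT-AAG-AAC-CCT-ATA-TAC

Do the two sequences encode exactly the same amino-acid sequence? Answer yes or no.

no

Codon 1: ATG Met / ATG Met — identical.
Codon 2: TCT Ser / TCT Ser — identical.
Codon 3: TCA Ser / TCA Ser — identical.
Codon 4: GGC Gly / GGC Gly — identical.
Codon 5: AAA Lys / TAT Tyr — nonsynonymous.
Codon 6: AAA Lys / AAG Lys — synonymous.
Codon 7: ACG Thr / AAC Asn — nonsynonymous.
Codon 8: CCG Pro / CCT Pro — synonymous.
Codon 9: ATA Ile / ATA Ile — identical.
Codon 10: TCG Ser / TAC Tyr — nonsynonymous.
Nonsynonymous differences: 3 → different protein.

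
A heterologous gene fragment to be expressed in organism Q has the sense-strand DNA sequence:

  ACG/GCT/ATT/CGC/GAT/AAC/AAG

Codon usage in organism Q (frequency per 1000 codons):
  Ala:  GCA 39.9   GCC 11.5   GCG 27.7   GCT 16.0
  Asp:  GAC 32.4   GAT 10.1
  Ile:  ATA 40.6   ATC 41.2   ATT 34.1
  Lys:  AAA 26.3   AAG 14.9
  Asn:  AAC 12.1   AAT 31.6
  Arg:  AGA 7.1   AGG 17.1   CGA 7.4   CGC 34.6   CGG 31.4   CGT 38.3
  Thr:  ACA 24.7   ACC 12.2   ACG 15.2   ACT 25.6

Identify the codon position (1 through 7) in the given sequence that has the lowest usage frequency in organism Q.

5

Codon 1 ACG (Thr): 15.2 per 1000.
Codon 2 GCT (Ala): 16.0 per 1000.
Codon 3 ATT (Ile): 34.1 per 1000.
Codon 4 CGC (Arg): 34.6 per 1000.
Codon 5 GAT (Asp): 10.1 per 1000.
Codon 6 AAC (Asn): 12.1 per 1000.
Codon 7 AAG (Lys): 14.9 per 1000.
Lowest frequency is 10.1 at codon 5.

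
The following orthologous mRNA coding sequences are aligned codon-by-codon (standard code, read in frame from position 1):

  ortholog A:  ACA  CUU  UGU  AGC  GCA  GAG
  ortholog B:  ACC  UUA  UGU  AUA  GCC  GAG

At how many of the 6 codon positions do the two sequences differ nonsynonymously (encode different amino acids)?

1

Codon 1: ACA Thr / ACC Thr — synonymous.
Codon 2: CUU Leu / UUA Leu — synonymous.
Codon 3: UGU Cys / UGU Cys — identical.
Codon 4: AGC Ser / AUA Ile — nonsynonymous.
Codon 5: GCA Ala / GCC Ala — synonymous.
Codon 6: GAG Glu / GAG Glu — identical.
Nonsynonymous differences: 1.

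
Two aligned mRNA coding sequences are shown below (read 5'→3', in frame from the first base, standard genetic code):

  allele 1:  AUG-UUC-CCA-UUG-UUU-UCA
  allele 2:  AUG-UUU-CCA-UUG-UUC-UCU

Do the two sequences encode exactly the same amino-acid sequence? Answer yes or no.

Codon 1: AUG Met / AUG Met — identical.
Codon 2: UUC Phe / UUU Phe — synonymous.
Codon 3: CCA Pro / CCA Pro — identical.
Codon 4: UUG Leu / UUG Leu — identical.
Codon 5: UUU Phe / UUC Phe — synonymous.
Codon 6: UCA Ser / UCU Ser — synonymous.
Nonsynonymous differences: 0 → same protein.

yes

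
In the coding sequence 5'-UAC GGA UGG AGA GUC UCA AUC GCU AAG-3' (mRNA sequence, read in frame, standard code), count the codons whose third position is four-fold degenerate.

Codon 1 UAC (Tyr): third position 2-fold.
Codon 2 GGA (Gly): third position 4-fold.
Codon 3 UGG (Trp): third position 1-fold.
Codon 4 AGA (Arg): third position 2-fold.
Codon 5 GUC (Val): third position 4-fold.
Codon 6 UCA (Ser): third position 4-fold.
Codon 7 AUC (Ile): third position 3-fold.
Codon 8 GCU (Ala): third position 4-fold.
Codon 9 AAG (Lys): third position 2-fold.
Four-fold degenerate third positions: 4.

4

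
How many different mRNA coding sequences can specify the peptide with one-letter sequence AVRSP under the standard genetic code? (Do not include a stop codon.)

2304

Ala: 4 codons.
Val: 4 codons.
Arg: 6 codons.
Ser: 6 codons.
Pro: 4 codons.
4 × 4 × 6 × 6 × 4 = 2304.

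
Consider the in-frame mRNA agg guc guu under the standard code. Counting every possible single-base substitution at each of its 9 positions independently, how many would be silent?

Codon 1 (AGG, Arg): 2 synonymous substitutions.
Codon 2 (GUC, Val): 3 synonymous substitutions.
Codon 3 (GUU, Val): 3 synonymous substitutions.
Total: 2 + 3 + 3 = 8.

8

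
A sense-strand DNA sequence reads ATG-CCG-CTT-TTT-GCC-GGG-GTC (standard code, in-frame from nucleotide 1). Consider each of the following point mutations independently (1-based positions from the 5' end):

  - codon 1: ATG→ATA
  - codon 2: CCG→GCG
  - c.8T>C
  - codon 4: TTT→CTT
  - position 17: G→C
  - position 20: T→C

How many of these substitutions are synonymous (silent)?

Codon 1: ATG (Met) → ATA (Ile) — missense.
Codon 2: CCG (Pro) → GCG (Ala) — missense.
Codon 3: CTT (Leu) → CCT (Pro) — missense.
Codon 4: TTT (Phe) → CTT (Leu) — missense.
Codon 6: GGG (Gly) → GCG (Ala) — missense.
Codon 7: GTC (Val) → GCC (Ala) — missense.
Synonymous: 0 of 6.

0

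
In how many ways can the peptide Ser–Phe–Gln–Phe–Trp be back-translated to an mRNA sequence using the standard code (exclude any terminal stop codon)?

Ser: 6 codons.
Phe: 2 codons.
Gln: 2 codons.
Phe: 2 codons.
Trp: 1 codon.
6 × 2 × 2 × 2 × 1 = 48.

48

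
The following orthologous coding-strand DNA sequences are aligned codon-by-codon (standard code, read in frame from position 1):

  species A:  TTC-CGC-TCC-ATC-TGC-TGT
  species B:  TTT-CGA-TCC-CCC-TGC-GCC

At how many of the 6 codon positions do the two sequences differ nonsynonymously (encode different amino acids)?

Codon 1: TTC Phe / TTT Phe — synonymous.
Codon 2: CGC Arg / CGA Arg — synonymous.
Codon 3: TCC Ser / TCC Ser — identical.
Codon 4: ATC Ile / CCC Pro — nonsynonymous.
Codon 5: TGC Cys / TGC Cys — identical.
Codon 6: TGT Cys / GCC Ala — nonsynonymous.
Nonsynonymous differences: 2.

2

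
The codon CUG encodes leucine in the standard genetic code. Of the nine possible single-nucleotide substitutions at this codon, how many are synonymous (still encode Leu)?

Position 1: UUG → 1 synonymous.
Position 2: none → 0 synonymous.
Position 3: CUU, CUC, CUA → 3 synonymous.
Total: 1 + 0 + 3 = 4.

4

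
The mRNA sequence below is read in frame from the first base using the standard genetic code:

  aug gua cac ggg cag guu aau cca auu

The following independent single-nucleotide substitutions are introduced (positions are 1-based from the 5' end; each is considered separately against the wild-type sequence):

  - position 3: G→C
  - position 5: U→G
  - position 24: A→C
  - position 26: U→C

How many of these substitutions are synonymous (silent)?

Codon 1: AUG (Met) → AUC (Ile) — missense.
Codon 2: GUA (Val) → GGA (Gly) — missense.
Codon 8: CCA (Pro) → CCC (Pro) — synonymous.
Codon 9: AUU (Ile) → ACU (Thr) — missense.
Synonymous: 1 of 4.

1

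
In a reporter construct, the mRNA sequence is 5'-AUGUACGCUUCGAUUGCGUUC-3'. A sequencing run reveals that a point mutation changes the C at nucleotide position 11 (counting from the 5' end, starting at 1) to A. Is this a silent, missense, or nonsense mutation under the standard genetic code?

nonsense

Position 11 falls in codon 4: UCG → Ser.
After the substitution the codon is UAG → Stop.
The new codon is a stop codon, so this is a nonsense mutation.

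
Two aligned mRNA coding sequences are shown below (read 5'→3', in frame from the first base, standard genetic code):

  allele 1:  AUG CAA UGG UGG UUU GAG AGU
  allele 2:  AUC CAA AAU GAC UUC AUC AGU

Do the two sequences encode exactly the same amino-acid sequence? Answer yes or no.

Codon 1: AUG Met / AUC Ile — nonsynonymous.
Codon 2: CAA Gln / CAA Gln — identical.
Codon 3: UGG Trp / AAU Asn — nonsynonymous.
Codon 4: UGG Trp / GAC Asp — nonsynonymous.
Codon 5: UUU Phe / UUC Phe — synonymous.
Codon 6: GAG Glu / AUC Ile — nonsynonymous.
Codon 7: AGU Ser / AGU Ser — identical.
Nonsynonymous differences: 4 → different protein.

no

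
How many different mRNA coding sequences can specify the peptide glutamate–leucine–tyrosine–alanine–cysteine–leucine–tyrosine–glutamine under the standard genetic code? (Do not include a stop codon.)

4608

Glu: 2 codons.
Leu: 6 codons.
Tyr: 2 codons.
Ala: 4 codons.
Cys: 2 codons.
Leu: 6 codons.
Tyr: 2 codons.
Gln: 2 codons.
2 × 6 × 2 × 4 × 2 × 6 × 2 × 2 = 4608.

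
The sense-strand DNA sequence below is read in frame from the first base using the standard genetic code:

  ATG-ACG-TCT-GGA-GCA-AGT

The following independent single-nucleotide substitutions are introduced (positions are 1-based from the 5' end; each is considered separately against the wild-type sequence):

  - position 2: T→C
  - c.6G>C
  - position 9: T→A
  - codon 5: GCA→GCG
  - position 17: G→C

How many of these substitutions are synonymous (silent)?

Codon 1: ATG (Met) → ACG (Thr) — missense.
Codon 2: ACG (Thr) → ACC (Thr) — synonymous.
Codon 3: TCT (Ser) → TCA (Ser) — synonymous.
Codon 5: GCA (Ala) → GCG (Ala) — synonymous.
Codon 6: AGT (Ser) → ACT (Thr) — missense.
Synonymous: 3 of 5.

3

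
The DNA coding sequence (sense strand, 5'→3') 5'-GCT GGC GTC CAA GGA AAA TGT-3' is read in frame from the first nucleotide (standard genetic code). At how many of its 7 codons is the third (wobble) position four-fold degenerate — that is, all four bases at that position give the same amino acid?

Codon 1 GCT (Ala): third position 4-fold.
Codon 2 GGC (Gly): third position 4-fold.
Codon 3 GTC (Val): third position 4-fold.
Codon 4 CAA (Gln): third position 2-fold.
Codon 5 GGA (Gly): third position 4-fold.
Codon 6 AAA (Lys): third position 2-fold.
Codon 7 TGT (Cys): third position 2-fold.
Four-fold degenerate third positions: 4.

4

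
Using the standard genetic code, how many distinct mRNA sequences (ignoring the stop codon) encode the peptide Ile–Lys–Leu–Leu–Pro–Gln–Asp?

Ile: 3 codons.
Lys: 2 codons.
Leu: 6 codons.
Leu: 6 codons.
Pro: 4 codons.
Gln: 2 codons.
Asp: 2 codons.
3 × 2 × 6 × 6 × 4 × 2 × 2 = 3456.

3456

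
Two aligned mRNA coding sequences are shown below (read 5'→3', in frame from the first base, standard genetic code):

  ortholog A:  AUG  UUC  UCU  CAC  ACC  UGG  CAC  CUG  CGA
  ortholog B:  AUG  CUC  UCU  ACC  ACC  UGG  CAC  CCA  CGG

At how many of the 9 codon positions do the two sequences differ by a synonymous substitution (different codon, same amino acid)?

1

Codon 1: AUG Met / AUG Met — identical.
Codon 2: UUC Phe / CUC Leu — nonsynonymous.
Codon 3: UCU Ser / UCU Ser — identical.
Codon 4: CAC His / ACC Thr — nonsynonymous.
Codon 5: ACC Thr / ACC Thr — identical.
Codon 6: UGG Trp / UGG Trp — identical.
Codon 7: CAC His / CAC His — identical.
Codon 8: CUG Leu / CCA Pro — nonsynonymous.
Codon 9: CGA Arg / CGG Arg — synonymous.
Synonymous differences: 1.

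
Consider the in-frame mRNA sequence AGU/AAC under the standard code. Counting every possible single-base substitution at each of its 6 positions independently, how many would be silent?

Codon 1 (AGU, Ser): 1 synonymous substitution.
Codon 2 (AAC, Asn): 1 synonymous substitution.
Total: 1 + 1 = 2.

2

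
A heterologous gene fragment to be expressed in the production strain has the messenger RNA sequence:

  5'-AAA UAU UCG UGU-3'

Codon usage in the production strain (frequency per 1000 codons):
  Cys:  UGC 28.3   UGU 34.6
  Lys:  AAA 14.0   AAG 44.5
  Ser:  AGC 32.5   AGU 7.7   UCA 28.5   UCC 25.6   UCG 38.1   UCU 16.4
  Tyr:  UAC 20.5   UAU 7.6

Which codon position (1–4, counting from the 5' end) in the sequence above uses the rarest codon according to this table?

Codon 1 AAA (Lys): 14.0 per 1000.
Codon 2 UAU (Tyr): 7.6 per 1000.
Codon 3 UCG (Ser): 38.1 per 1000.
Codon 4 UGU (Cys): 34.6 per 1000.
Lowest frequency is 7.6 at codon 2.

2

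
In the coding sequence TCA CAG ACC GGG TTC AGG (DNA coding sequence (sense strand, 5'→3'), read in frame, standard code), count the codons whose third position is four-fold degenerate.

3

Codon 1 TCA (Ser): third position 4-fold.
Codon 2 CAG (Gln): third position 2-fold.
Codon 3 ACC (Thr): third position 4-fold.
Codon 4 GGG (Gly): third position 4-fold.
Codon 5 TTC (Phe): third position 2-fold.
Codon 6 AGG (Arg): third position 2-fold.
Four-fold degenerate third positions: 3.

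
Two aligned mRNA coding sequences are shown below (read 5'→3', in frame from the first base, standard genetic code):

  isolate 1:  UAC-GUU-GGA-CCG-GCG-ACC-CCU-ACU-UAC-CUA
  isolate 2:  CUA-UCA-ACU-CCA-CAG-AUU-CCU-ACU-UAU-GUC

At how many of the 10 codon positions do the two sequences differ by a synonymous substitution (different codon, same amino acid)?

2

Codon 1: UAC Tyr / CUA Leu — nonsynonymous.
Codon 2: GUU Val / UCA Ser — nonsynonymous.
Codon 3: GGA Gly / ACU Thr — nonsynonymous.
Codon 4: CCG Pro / CCA Pro — synonymous.
Codon 5: GCG Ala / CAG Gln — nonsynonymous.
Codon 6: ACC Thr / AUU Ile — nonsynonymous.
Codon 7: CCU Pro / CCU Pro — identical.
Codon 8: ACU Thr / ACU Thr — identical.
Codon 9: UAC Tyr / UAU Tyr — synonymous.
Codon 10: CUA Leu / GUC Val — nonsynonymous.
Synonymous differences: 2.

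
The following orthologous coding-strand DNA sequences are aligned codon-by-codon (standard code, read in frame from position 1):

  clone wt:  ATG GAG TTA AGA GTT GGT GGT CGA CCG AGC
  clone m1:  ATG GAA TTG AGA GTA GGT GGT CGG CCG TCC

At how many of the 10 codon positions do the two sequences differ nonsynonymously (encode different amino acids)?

0

Codon 1: ATG Met / ATG Met — identical.
Codon 2: GAG Glu / GAA Glu — synonymous.
Codon 3: TTA Leu / TTG Leu — synonymous.
Codon 4: AGA Arg / AGA Arg — identical.
Codon 5: GTT Val / GTA Val — synonymous.
Codon 6: GGT Gly / GGT Gly — identical.
Codon 7: GGT Gly / GGT Gly — identical.
Codon 8: CGA Arg / CGG Arg — synonymous.
Codon 9: CCG Pro / CCG Pro — identical.
Codon 10: AGC Ser / TCC Ser — synonymous.
Nonsynonymous differences: 0.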